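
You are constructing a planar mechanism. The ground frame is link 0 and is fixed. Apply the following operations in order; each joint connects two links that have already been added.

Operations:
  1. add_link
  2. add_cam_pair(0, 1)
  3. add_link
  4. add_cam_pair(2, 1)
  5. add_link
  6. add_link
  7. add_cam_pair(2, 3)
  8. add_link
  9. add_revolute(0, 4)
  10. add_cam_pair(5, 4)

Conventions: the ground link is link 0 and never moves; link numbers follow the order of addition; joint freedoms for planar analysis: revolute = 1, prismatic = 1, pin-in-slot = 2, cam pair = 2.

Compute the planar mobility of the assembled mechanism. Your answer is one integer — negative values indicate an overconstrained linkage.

L=1 J1=0 J2=0
add link → L=2 J1=0 J2=0
C@0,1 dof=2 J2 → L=2 J1=0 J2=1
add link → L=3 J1=0 J2=1
C@2,1 dof=2 J2 → L=3 J1=0 J2=2
add link → L=4 J1=0 J2=2
add link → L=5 J1=0 J2=2
C@2,3 dof=2 J2 → L=5 J1=0 J2=3
add link → L=6 J1=0 J2=3
R@0,4 dof=1 J1 → L=6 J1=1 J2=3
C@5,4 dof=2 J2 → L=6 J1=1 J2=4
M=3(L−1)−2J1−J2=3·5−2·1−4=9

M = 9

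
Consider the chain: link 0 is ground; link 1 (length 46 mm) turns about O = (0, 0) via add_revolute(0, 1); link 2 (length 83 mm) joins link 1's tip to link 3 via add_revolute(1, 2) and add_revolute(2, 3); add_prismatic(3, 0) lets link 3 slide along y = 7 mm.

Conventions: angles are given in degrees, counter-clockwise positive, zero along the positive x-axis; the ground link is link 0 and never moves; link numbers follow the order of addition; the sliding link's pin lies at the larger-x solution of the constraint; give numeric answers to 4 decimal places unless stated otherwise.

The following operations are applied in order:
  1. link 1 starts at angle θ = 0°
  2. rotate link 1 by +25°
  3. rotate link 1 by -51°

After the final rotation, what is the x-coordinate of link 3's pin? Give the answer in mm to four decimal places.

geometry: r = 46 mm, L = 83 mm, e = 7 mm; θ starts at 0°
rotate link 1 by +25°: θ ← 0° +25° = 25°
rotate link 1 by -51°: θ ← 25° -51° = -26°
crank pin P = (r cos θ, r sin θ) = (41.344526, -20.165073)
h = r sin θ − e = -20.165073 − 7 = -27.165073
x = r cos θ + √(L² − h²) = 41.344526 + 78.428686 = 119.773212

119.7732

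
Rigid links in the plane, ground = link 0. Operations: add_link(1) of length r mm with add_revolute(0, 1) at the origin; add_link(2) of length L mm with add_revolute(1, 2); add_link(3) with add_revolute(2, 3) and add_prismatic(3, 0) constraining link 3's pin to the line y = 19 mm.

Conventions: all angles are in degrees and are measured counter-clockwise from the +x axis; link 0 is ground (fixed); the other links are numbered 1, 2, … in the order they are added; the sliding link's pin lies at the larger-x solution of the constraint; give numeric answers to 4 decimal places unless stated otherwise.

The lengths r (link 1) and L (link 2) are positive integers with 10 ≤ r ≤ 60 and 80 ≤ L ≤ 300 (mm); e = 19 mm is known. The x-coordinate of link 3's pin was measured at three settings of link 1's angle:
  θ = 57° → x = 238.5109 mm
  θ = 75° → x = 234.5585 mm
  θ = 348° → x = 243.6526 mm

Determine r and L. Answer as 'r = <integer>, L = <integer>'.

constraint per measurement: (x − r cos θ)² + (r sin θ − e)² = L²
subtracting the θ₁ and θ₂ equations cancels the r² and L² terms:
r = (x₁² − x₂²) / (2[(x₁cos θ₁ + e sin θ₁) − (x₂cos θ₂ + e sin θ₂)]) = 14.0002 → r = 14
L² = (x₁ − r cos θ₁)² + (r sin θ₁ − e)² = 53361.0110 → L = 231.0000 → L = 231
check at θ₃=348°: x = 243.6526 (printed 243.6526) ✓

r = 14, L = 231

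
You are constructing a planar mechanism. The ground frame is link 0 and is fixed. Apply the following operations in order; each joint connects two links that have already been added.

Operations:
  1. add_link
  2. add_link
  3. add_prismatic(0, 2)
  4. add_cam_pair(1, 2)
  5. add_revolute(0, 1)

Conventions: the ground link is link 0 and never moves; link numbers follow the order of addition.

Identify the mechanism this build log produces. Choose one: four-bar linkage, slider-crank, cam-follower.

links: 3 (incl. ground); joints: 1 revolute, 1 prismatic, 1 higher (cam) pair, forming one closed loop
3 links, revolute + prismatic + higher pair in one loop → cam-follower

cam-follower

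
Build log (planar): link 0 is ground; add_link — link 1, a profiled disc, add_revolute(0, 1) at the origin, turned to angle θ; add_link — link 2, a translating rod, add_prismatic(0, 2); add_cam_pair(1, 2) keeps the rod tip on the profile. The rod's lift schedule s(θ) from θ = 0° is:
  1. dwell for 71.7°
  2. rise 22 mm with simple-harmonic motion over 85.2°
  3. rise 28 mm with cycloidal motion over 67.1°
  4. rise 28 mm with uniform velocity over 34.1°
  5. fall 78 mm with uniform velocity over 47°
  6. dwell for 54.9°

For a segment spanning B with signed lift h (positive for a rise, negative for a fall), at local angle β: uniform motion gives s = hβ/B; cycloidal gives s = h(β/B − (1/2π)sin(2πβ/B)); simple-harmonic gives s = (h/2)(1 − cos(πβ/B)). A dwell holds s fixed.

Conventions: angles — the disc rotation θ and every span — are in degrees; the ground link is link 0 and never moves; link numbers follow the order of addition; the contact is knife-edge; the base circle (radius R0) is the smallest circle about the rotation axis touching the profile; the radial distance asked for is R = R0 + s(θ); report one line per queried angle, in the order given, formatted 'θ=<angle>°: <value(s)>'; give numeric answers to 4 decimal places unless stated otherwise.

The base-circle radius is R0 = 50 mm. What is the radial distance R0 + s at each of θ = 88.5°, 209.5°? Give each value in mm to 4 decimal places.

seg 1 [0°–71.7°] dwell: s stays 0.0000
seg 2 [71.7°–156.9°] simple-harmonic, h=22: θ=88.5° here. β=16.8, B=85.2. 22/2·(1 − cos(π·0.1972)) = 2.0439 → s = 2.0439
seg 2 [71.7°–156.9°] simple-harmonic, h=22: full span → s += 22 → s = 22.0000
seg 3 [156.9°–224°] cycloidal, h=28: θ=209.5° here. β=52.6, B=67.1. 28·(0.7839 − sin(2π·0.7839)/(2π)) = 26.3049 → s = 48.3049
θ=88.5°: R = R0 + s = 50 + 2.0439 = 52.0439
θ=209.5°: R = R0 + s = 50 + 48.3049 = 98.3049

θ=88.5°: 52.0439
θ=209.5°: 98.3049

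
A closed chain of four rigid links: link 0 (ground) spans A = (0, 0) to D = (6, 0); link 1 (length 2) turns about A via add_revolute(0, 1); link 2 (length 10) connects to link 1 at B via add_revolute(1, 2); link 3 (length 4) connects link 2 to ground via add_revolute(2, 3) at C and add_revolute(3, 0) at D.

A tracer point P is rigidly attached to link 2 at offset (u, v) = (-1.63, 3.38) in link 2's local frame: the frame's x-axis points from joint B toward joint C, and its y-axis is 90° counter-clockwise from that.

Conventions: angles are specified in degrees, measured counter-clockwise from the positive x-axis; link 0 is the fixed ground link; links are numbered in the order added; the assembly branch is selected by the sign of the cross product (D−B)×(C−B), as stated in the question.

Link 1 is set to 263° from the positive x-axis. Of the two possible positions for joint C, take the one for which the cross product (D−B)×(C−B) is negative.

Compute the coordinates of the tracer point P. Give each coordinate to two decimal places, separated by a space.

A=(0,0), D=(6.00,0)
B = A + 2.00·(cos263°, sin263°) = (-0.2437, -1.9851)
|BD| = 6.5517
circle(B,10.00) ∩ circle(D,4.00): a=9.6864, h=2.4847
  candidates: C₊=(8.2345,3.3177) cross=16.279; C₋=(9.7402,-1.4181) cross=-16.279
  branch - wants cross < 0 → take C=(9.7402,-1.4181) (cross=-16.279)
ex = (C−B)/|BC| = (0.9984,0.0567); ey = (-0.0567,0.9984)
P = B + -1.63·ex + 3.38·ey = (-2.0628,1.2971)

-2.06 1.30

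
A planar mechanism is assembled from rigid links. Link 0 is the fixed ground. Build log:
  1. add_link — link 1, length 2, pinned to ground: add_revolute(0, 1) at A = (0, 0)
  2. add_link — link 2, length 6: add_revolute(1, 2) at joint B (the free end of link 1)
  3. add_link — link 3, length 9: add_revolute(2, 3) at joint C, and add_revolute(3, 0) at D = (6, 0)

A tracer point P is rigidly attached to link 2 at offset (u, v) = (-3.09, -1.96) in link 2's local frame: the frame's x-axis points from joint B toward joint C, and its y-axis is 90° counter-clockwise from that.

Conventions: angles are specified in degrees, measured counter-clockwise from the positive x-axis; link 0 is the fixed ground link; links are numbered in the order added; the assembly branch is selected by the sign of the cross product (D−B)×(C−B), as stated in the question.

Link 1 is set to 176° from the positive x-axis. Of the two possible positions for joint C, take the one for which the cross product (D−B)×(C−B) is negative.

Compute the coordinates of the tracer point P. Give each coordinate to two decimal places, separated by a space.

A=(0,0), D=(6.00,0)
B = A + 2.00·(cos176°, sin176°) = (-1.9951, 0.1395)
|BD| = 7.9963
circle(B,6.00) ∩ circle(D,9.00): a=1.1844, h=5.8819
  candidates: C₊=(-0.7083,5.9999) cross=47.034; C₋=(-0.9135,-5.7622) cross=-47.034
  branch - wants cross < 0 → take C=(-0.9135,-5.7622) (cross=-47.034)
ex = (C−B)/|BC| = (0.1803,-0.9836); ey = (0.9836,0.1803)
P = B + -3.09·ex + -1.96·ey = (-4.4800,2.8256)

-4.48 2.83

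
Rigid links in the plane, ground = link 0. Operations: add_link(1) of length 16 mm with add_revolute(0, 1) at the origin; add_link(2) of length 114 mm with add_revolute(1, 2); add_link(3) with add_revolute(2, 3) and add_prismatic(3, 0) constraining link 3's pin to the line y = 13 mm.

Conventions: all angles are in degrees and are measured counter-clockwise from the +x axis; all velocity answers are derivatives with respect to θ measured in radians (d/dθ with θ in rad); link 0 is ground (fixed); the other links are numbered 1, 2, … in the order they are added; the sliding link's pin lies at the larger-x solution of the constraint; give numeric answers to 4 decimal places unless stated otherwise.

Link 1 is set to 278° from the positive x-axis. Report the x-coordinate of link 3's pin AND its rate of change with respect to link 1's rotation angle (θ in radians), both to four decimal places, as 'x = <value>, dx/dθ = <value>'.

geometry: r = 16 mm, L = 114 mm, e = 13 mm
crank pin P = (r cos θ, r sin θ) = (2.226770, -15.844289)
h = r sin θ − e = -15.844289 − 13 = -28.844289
x = r cos θ + √(L² − h²) = 2.226770 + 110.290557 = 112.517327
dx/dθ = −r sin θ − h·r cos θ/√(L² − h²) (θ in radians; h = -28.844289) = 16.426656

x = 112.5173, dx/dθ = 16.4267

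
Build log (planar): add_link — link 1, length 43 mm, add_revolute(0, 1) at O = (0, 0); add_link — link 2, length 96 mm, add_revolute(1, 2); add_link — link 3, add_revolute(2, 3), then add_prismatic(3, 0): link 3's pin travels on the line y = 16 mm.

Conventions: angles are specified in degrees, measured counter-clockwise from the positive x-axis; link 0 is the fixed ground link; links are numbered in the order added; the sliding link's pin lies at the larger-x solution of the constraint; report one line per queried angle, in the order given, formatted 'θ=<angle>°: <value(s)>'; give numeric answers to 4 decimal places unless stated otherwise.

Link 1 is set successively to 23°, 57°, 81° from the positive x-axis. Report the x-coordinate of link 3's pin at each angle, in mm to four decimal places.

geometry: r = 43 mm, L = 96 mm, e = 16 mm
θ=23°: crank pin P = (r cos θ, r sin θ) = (39.581709, 16.801439)
θ=23°: h = r sin θ − e = 16.801439 − 16 = 0.801439
θ=23°: x = r cos θ + √(L² − h²) = 39.581709 + 95.996655 = 135.578363
θ=57°: crank pin P = (r cos θ, r sin θ) = (23.419479, 36.062834)
θ=57°: h = r sin θ − e = 36.062834 − 16 = 20.062834
θ=57°: x = r cos θ + √(L² − h²) = 23.419479 + 93.880151 = 117.299629
θ=81°: crank pin P = (r cos θ, r sin θ) = (6.726682, 42.470599)
θ=81°: h = r sin θ − e = 42.470599 − 16 = 26.470599
θ=81°: x = r cos θ + √(L² − h²) = 6.726682 + 92.278423 = 99.005105

θ=23°: 135.5784
θ=57°: 117.2996
θ=81°: 99.0051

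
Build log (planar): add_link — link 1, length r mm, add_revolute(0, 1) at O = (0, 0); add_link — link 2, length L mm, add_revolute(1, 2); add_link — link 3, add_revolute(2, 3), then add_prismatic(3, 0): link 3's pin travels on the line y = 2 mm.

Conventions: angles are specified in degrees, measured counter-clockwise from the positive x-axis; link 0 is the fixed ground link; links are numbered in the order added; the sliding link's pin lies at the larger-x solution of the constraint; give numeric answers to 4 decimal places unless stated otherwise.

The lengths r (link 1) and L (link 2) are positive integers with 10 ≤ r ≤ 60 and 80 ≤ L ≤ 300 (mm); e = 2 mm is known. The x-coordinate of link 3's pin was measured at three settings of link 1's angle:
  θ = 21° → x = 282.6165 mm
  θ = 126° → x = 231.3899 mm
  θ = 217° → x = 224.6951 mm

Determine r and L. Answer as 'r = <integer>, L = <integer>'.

constraint per measurement: (x − r cos θ)² + (r sin θ − e)² = L²
subtracting the θ₁ and θ₂ equations cancels the r² and L² terms:
r = (x₁² − x₂²) / (2[(x₁cos θ₁ + e sin θ₁) − (x₂cos θ₂ + e sin θ₂)]) = 33.0000 → r = 33
L² = (x₁ − r cos θ₁)² + (r sin θ₁ − e)² = 63503.9962 → L = 252.0000 → L = 252
check at θ₃=217°: x = 224.6951 (printed 224.6951) ✓

r = 33, L = 252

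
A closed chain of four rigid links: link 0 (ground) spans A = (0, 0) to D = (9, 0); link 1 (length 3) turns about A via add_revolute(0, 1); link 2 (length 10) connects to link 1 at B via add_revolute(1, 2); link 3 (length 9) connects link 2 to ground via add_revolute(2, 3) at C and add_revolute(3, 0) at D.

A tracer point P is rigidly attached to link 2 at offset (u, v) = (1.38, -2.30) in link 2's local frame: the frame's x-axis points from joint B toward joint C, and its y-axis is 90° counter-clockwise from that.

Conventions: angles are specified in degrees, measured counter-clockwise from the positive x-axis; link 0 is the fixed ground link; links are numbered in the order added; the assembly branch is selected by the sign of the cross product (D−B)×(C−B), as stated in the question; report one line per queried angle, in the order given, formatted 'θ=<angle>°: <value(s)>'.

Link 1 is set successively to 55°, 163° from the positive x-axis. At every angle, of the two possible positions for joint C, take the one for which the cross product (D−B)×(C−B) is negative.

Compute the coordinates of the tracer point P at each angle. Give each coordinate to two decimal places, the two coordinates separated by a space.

A=(0,0), D=(9.00,0)
θ=55°: B = A + 3.00·(cos55°, sin55°) = (1.7207, 2.4575)
θ=55°: |BD| = 7.6829
θ=55°: circle(B,10.00) ∩ circle(D,9.00): a=5.0780, h=8.6148
θ=55°:   candidates: C₊=(9.2874,8.9954) cross=66.186; C₋=(3.7764,-7.3290) cross=-66.186
θ=55°:   branch - wants cross < 0 → take C=(3.7764,-7.3290) (cross=-66.186)
θ=55°: ex = (C−B)/|BC| = (0.2056,-0.9786); ey = (0.9786,0.2056)
θ=55°: P = B + 1.38·ex + -2.30·ey = (-0.2465,0.6341)
θ=163°: B = A + 3.00·(cos163°, sin163°) = (-2.8689, 0.8771)
θ=163°: |BD| = 11.9013
θ=163°: circle(B,10.00) ∩ circle(D,9.00): a=6.7489, h=7.3792
θ=163°:   candidates: C₊=(4.4054,7.7389) cross=87.822; C₋=(3.3178,-6.9794) cross=-87.822
θ=163°:   branch - wants cross < 0 → take C=(3.3178,-6.9794) (cross=-87.822)
θ=163°: ex = (C−B)/|BC| = (0.6187,-0.7857); ey = (0.7857,0.6187)
θ=163°: P = B + 1.38·ex + -2.30·ey = (-3.8222,-1.6300)

θ=55°: -0.25 0.63
θ=163°: -3.82 -1.63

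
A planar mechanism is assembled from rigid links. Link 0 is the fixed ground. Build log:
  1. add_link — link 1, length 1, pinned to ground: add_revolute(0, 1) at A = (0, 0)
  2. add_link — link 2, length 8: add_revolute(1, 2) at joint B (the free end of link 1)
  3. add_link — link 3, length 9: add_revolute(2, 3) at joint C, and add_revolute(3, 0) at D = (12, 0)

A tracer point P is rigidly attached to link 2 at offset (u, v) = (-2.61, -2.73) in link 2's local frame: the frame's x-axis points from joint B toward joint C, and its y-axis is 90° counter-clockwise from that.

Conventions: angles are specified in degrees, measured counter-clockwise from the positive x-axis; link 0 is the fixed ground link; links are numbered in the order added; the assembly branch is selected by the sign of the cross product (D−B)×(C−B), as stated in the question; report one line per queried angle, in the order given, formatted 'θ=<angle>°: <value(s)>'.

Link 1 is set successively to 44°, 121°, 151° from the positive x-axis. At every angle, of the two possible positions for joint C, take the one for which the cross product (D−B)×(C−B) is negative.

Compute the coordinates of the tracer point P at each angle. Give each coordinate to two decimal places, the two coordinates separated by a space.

A=(0,0), D=(12.00,0)
θ=44°: B = A + 1.00·(cos44°, sin44°) = (0.7193, 0.6947)
θ=44°: |BD| = 11.3020
θ=44°: circle(B,8.00) ∩ circle(D,9.00): a=4.8989, h=6.3246
θ=44°:   candidates: C₊=(5.9977,6.7062) cross=71.481; C₋=(5.2203,-5.9191) cross=-71.481
θ=44°:   branch - wants cross < 0 → take C=(5.2203,-5.9191) (cross=-71.481)
θ=44°: ex = (C−B)/|BC| = (0.5626,-0.8267); ey = (0.8267,0.5626)
θ=44°: P = B + -2.61·ex + -2.73·ey = (-3.0060,1.3164)
θ=121°: B = A + 1.00·(cos121°, sin121°) = (-0.5150, 0.8572)
θ=121°: |BD| = 12.5444
θ=121°: circle(B,8.00) ∩ circle(D,9.00): a=5.5946, h=5.7184
θ=121°:   candidates: C₊=(5.4572,6.1800) cross=71.734; C₋=(4.6757,-5.2302) cross=-71.734
θ=121°:   branch - wants cross < 0 → take C=(4.6757,-5.2302) (cross=-71.734)
θ=121°: ex = (C−B)/|BC| = (0.6488,-0.7609); ey = (0.7609,0.6488)
θ=121°: P = B + -2.61·ex + -2.73·ey = (-4.2858,1.0718)
θ=151°: B = A + 1.00·(cos151°, sin151°) = (-0.8746, 0.4848)
θ=151°: |BD| = 12.8837
θ=151°: circle(B,8.00) ∩ circle(D,9.00): a=5.7821, h=5.5287
θ=151°:   candidates: C₊=(5.1115,5.7921) cross=71.231; C₋=(4.6954,-5.2576) cross=-71.231
θ=151°:   branch - wants cross < 0 → take C=(4.6954,-5.2576) (cross=-71.231)
θ=151°: ex = (C−B)/|BC| = (0.6962,-0.7178); ey = (0.7178,0.6962)
θ=151°: P = B + -2.61·ex + -2.73·ey = (-4.6514,0.4575)

θ=44°: -3.01 1.32
θ=121°: -4.29 1.07
θ=151°: -4.65 0.46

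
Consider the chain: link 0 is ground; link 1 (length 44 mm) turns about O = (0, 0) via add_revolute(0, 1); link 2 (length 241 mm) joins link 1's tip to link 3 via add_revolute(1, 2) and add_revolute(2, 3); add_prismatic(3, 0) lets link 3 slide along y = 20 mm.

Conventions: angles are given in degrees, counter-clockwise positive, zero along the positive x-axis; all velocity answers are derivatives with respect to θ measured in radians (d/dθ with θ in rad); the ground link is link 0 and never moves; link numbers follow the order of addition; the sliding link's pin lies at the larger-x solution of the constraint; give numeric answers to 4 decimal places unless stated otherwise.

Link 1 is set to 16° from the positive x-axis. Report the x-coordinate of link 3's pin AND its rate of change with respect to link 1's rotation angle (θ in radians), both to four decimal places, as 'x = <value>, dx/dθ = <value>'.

geometry: r = 44 mm, L = 241 mm, e = 20 mm
crank pin P = (r cos θ, r sin θ) = (42.295515, 12.128044)
h = r sin θ − e = 12.128044 − 20 = -7.871956
x = r cos θ + √(L² − h²) = 42.295515 + 240.871402 = 283.166917
dx/dθ = −r sin θ − h·r cos θ/√(L² − h²) (θ in radians; h = -7.871956) = -10.745777

x = 283.1669, dx/dθ = -10.7458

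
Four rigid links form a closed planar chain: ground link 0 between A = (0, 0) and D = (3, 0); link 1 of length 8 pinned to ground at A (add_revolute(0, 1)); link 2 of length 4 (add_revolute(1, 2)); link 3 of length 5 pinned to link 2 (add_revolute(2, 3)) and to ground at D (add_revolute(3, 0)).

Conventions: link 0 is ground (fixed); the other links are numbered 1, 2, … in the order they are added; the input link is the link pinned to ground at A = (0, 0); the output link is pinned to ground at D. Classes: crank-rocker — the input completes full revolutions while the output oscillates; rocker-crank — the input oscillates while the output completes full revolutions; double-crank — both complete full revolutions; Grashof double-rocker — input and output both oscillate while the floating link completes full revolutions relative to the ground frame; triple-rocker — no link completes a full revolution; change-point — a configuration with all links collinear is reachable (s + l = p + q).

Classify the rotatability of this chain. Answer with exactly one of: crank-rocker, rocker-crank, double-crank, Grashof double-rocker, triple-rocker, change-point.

lengths: ground=3, input=8, coupler=4, output=5
sorted: s=3 (shortest), l=8 (longest), p+q=9
s + l = 11 vs p + q = 9
s + l > p + q → non-Grashof → no link fully rotates → triple-rocker

triple-rocker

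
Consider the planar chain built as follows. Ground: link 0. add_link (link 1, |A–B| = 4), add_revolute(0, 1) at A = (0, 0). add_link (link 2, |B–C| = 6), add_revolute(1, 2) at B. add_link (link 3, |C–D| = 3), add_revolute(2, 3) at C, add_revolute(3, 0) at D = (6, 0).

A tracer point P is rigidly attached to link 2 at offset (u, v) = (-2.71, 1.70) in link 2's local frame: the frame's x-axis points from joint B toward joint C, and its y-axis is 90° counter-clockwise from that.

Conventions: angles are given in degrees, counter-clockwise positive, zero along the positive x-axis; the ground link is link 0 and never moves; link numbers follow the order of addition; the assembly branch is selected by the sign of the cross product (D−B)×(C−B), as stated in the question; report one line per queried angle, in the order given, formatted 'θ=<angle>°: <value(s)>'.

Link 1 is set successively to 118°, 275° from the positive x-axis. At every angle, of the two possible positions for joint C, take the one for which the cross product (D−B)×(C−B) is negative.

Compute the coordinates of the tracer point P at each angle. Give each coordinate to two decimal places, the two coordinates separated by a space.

A=(0,0), D=(6.00,0)
θ=118°: B = A + 4.00·(cos118°, sin118°) = (-1.8779, 3.5318)
θ=118°: |BD| = 8.6333
θ=118°: circle(B,6.00) ∩ circle(D,3.00): a=5.8804, h=1.1921
θ=118°:   candidates: C₊=(3.9756,2.2140) cross=10.292; C₋=(3.0002,0.0384) cross=-10.292
θ=118°:   branch - wants cross < 0 → take C=(3.0002,0.0384) (cross=-10.292)
θ=118°: ex = (C−B)/|BC| = (0.8130,-0.5822); ey = (0.5822,0.8130)
θ=118°: P = B + -2.71·ex + 1.70·ey = (-3.0914,6.4918)
θ=275°: B = A + 4.00·(cos275°, sin275°) = (0.3486, -3.9848)
θ=275°: |BD| = 6.9149
θ=275°: circle(B,6.00) ∩ circle(D,3.00): a=5.4098, h=2.5951
θ=275°:   candidates: C₊=(3.2744,1.2535) cross=17.945; C₋=(6.2653,-2.9882) cross=-17.945
θ=275°:   branch - wants cross < 0 → take C=(6.2653,-2.9882) (cross=-17.945)
θ=275°: ex = (C−B)/|BC| = (0.9861,0.1661); ey = (-0.1661,0.9861)
θ=275°: P = B + -2.71·ex + 1.70·ey = (-2.6061,-2.7585)

θ=118°: -3.09 6.49
θ=275°: -2.61 -2.76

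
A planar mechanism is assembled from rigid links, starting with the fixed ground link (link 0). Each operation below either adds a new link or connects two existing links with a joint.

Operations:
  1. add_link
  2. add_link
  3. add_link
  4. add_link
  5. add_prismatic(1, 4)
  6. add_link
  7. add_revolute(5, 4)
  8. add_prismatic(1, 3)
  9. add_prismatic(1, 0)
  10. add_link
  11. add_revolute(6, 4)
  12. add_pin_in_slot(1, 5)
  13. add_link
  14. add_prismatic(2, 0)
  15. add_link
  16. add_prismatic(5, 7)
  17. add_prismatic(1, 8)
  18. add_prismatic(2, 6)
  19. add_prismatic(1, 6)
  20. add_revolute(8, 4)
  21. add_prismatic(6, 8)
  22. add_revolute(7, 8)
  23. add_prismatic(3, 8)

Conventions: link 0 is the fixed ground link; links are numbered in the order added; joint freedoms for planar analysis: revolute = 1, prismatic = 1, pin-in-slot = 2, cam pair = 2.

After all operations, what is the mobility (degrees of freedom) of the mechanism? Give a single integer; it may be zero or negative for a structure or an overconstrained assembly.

ground; <1,0,0>
#1 <2,0,0>
#2 <3,0,0>
#3 <4,0,0>
#4 <5,0,0>
P:1↔4 J1 <5,1,0>
#5 <6,1,0>
R:5↔4 J1 <6,2,0>
P:1↔3 J1 <6,3,0>
P:1↔0 J1 <6,4,0>
#6 <7,4,0>
R:6↔4 J1 <7,5,0>
PS:1↔5 J2 <7,5,1>
#7 <8,5,1>
P:2↔0 J1 <8,6,1>
#8 <9,6,1>
P:5↔7 J1 <9,7,1>
P:1↔8 J1 <9,8,1>
P:2↔6 J1 <9,9,1>
P:1↔6 J1 <9,10,1>
R:8↔4 J1 <9,11,1>
P:6↔8 J1 <9,12,1>
R:7↔8 J1 <9,13,1>
P:3↔8 J1 <9,14,1>
3×8 − 2×14 − 1×1 = -5

M = -5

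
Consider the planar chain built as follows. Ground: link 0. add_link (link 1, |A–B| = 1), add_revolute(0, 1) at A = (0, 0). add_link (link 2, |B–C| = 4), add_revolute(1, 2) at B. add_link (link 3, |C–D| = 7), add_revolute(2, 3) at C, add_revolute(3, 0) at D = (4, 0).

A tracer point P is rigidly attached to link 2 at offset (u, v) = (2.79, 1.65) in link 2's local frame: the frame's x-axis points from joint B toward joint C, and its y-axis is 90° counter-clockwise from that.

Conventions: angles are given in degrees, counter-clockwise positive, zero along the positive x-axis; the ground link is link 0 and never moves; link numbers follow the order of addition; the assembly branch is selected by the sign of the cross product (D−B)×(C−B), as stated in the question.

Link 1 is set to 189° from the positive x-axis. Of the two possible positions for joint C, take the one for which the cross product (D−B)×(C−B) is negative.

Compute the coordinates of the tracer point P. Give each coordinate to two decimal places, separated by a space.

A=(0,0), D=(4.00,0)
B = A + 1.00·(cos189°, sin189°) = (-0.9877, -0.1564)
|BD| = 4.9901
circle(B,4.00) ∩ circle(D,7.00): a=-0.8114, h=3.9168
  candidates: C₊=(-1.9215,3.7330) cross=19.546; C₋=(-1.6760,-4.0968) cross=-19.546
  branch - wants cross < 0 → take C=(-1.6760,-4.0968) (cross=-19.546)
ex = (C−B)/|BC| = (-0.1721,-0.9851); ey = (0.9851,-0.1721)
P = B + 2.79·ex + 1.65·ey = (0.1576,-3.1887)

0.16 -3.19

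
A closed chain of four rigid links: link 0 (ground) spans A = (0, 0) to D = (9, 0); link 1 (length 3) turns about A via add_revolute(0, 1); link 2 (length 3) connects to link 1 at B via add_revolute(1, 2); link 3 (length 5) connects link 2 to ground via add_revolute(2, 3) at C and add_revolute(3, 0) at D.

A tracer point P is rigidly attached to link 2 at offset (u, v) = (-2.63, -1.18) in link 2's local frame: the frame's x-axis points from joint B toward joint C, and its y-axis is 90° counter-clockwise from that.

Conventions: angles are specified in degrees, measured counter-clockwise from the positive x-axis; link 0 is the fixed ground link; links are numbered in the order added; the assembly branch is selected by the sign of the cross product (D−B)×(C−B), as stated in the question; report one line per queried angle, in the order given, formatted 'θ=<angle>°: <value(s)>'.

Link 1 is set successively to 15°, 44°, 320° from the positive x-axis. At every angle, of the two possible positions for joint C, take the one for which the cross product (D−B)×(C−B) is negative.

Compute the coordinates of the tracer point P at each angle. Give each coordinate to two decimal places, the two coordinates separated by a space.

A=(0,0), D=(9.00,0)
θ=15°: B = A + 3.00·(cos15°, sin15°) = (2.8978, 0.7765)
θ=15°: |BD| = 6.1514
θ=15°: circle(B,3.00) ∩ circle(D,5.00): a=1.7752, h=2.4184
θ=15°:   candidates: C₊=(4.9640,2.9514) cross=14.877; C₋=(4.3535,-1.8467) cross=-14.877
θ=15°:   branch - wants cross < 0 → take C=(4.3535,-1.8467) (cross=-14.877)
θ=15°: ex = (C−B)/|BC| = (0.4852,-0.8744); ey = (0.8744,0.4852)
θ=15°: P = B + -2.63·ex + -1.18·ey = (0.5898,2.5035)
θ=44°: B = A + 3.00·(cos44°, sin44°) = (2.1580, 2.0840)
θ=44°: |BD| = 7.1523
θ=44°: circle(B,3.00) ∩ circle(D,5.00): a=2.4576, h=1.7205
θ=44°:   candidates: C₊=(5.0103,3.0137) cross=12.305; C₋=(4.0077,-0.2779) cross=-12.305
θ=44°:   branch - wants cross < 0 → take C=(4.0077,-0.2779) (cross=-12.305)
θ=44°: ex = (C−B)/|BC| = (0.6166,-0.7873); ey = (0.7873,0.6166)
θ=44°: P = B + -2.63·ex + -1.18·ey = (-0.3926,3.4270)
θ=320°: B = A + 3.00·(cos320°, sin320°) = (2.2981, -1.9284)
θ=320°: |BD| = 6.9738
θ=320°: circle(B,3.00) ∩ circle(D,5.00): a=2.3397, h=1.8777
θ=320°:   candidates: C₊=(4.0274,0.5231) cross=13.094; C₋=(5.0658,-3.0858) cross=-13.094
θ=320°:   branch - wants cross < 0 → take C=(5.0658,-3.0858) (cross=-13.094)
θ=320°: ex = (C−B)/|BC| = (0.9226,-0.3858); ey = (0.3858,0.9226)
θ=320°: P = B + -2.63·ex + -1.18·ey = (-0.5835,-2.0023)

θ=15°: 0.59 2.50
θ=44°: -0.39 3.43
θ=320°: -0.58 -2.00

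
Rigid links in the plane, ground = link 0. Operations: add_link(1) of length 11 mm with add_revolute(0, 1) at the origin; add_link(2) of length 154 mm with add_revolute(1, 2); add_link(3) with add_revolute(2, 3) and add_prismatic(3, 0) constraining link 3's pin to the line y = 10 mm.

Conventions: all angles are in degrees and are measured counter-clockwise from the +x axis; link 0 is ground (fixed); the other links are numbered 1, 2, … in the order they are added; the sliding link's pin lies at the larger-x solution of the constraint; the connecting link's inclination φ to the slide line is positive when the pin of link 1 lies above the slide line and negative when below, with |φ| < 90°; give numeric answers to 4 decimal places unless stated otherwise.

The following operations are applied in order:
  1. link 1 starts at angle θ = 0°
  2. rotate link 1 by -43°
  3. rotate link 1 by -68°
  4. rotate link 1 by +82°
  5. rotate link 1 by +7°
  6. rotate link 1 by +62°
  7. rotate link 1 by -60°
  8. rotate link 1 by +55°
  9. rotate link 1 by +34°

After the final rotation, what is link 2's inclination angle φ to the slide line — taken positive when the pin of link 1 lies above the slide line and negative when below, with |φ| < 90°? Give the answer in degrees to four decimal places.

geometry: r = 11 mm, L = 154 mm, e = 10 mm; θ starts at 0°
rotate link 1 by -43°: θ ← 0° -43° = -43°
rotate link 1 by -68°: θ ← -43° -68° = -111°
rotate link 1 by +82°: θ ← -111° +82° = -29°
rotate link 1 by +7°: θ ← -29° +7° = -22°
rotate link 1 by +62°: θ ← -22° +62° = 40°
rotate link 1 by -60°: θ ← 40° -60° = -20°
rotate link 1 by +55°: θ ← -20° +55° = 35°
rotate link 1 by +34°: θ ← 35° +34° = 69°
h = r sin θ − e = 10.269385 − 10 = 0.269385
sin φ = h / L = 0.269385 / 154 = 0.00174925
φ = arcsin(0.00174925) = 0.100225°

0.1002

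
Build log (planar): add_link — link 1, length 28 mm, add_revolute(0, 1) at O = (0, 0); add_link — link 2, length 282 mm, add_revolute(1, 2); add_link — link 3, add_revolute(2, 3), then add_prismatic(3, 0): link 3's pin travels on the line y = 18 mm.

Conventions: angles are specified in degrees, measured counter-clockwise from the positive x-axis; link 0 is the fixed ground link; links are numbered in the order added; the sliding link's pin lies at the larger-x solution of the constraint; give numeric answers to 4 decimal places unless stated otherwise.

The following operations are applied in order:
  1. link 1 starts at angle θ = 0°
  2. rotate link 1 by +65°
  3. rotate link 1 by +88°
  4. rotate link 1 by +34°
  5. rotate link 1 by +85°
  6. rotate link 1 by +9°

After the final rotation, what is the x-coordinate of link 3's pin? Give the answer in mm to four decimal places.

geometry: r = 28 mm, L = 282 mm, e = 18 mm; θ starts at 0°
rotate link 1 by +65°: θ ← 0° +65° = 65°
rotate link 1 by +88°: θ ← 65° +88° = 153°
rotate link 1 by +34°: θ ← 153° +34° = 187°
rotate link 1 by +85°: θ ← 187° +85° = 272°
rotate link 1 by +9°: θ ← 272° +9° = 281°
crank pin P = (r cos θ, r sin θ) = (5.342652, -27.485561)
h = r sin θ − e = -27.485561 − 18 = -45.485561
x = r cos θ + √(L² − h²) = 5.342652 + 278.307499 = 283.650150

283.6502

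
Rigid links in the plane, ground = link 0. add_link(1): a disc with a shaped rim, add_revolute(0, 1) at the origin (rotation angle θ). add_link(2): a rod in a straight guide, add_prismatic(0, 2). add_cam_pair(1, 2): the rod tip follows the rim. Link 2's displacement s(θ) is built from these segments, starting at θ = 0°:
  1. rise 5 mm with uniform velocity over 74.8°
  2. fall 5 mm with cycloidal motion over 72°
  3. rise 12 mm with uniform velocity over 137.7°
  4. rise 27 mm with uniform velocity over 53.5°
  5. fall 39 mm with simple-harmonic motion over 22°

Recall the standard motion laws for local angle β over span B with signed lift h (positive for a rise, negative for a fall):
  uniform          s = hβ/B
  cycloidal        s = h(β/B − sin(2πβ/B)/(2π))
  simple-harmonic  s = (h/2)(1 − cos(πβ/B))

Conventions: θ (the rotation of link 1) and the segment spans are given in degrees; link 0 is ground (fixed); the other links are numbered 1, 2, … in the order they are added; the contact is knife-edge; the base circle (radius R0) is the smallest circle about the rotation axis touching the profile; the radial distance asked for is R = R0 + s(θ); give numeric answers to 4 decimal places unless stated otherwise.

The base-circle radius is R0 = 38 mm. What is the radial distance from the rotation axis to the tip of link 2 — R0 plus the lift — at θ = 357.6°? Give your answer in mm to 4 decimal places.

segment 1 (0° to 74.8°, uniform, h = 5) is passed completely: s = 0.0000 + (5) = 5.0000
segment 2 (74.8° to 146.8°, cycloidal, h = -5) is passed completely: s = 5.0000 + (-5) = 0.0000
segment 3 (146.8° to 284.5°, uniform, h = 12) is passed completely: s = 0.0000 + (12) = 12.0000
segment 4 (284.5° to 338°, uniform, h = 27) is passed completely: s = 12.0000 + (27) = 39.0000
θ = 357.6° falls in segment 5 (338° to 360°, simple-harmonic, h = -39): β = 357.6 − 338 = 19.6°, B = 22°; Δs = -39/2·(1 − cos(π·0.8909)) = -37.8660; s = 39.0000 − 37.8660 = 1.1340
R = R0 + s = 38 + 1.1340 = 39.1340

39.1340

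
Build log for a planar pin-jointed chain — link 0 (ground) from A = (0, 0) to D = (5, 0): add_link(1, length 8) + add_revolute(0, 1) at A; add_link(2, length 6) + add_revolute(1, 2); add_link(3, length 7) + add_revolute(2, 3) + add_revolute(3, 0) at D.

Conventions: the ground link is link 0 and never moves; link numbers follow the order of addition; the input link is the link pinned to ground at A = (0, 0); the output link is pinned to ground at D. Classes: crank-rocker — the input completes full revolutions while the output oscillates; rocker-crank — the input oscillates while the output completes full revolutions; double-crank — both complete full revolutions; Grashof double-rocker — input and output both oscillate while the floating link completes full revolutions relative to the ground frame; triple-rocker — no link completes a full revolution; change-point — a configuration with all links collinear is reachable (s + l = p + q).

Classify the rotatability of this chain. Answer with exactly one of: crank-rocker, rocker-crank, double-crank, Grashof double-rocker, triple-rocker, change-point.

lengths: ground=5, input=8, coupler=6, output=7
sorted: s=5 (shortest), l=8 (longest), p+q=13
s + l = 13 vs p + q = 13
s + l = p + q → change-point (collinear configuration reachable)

change-point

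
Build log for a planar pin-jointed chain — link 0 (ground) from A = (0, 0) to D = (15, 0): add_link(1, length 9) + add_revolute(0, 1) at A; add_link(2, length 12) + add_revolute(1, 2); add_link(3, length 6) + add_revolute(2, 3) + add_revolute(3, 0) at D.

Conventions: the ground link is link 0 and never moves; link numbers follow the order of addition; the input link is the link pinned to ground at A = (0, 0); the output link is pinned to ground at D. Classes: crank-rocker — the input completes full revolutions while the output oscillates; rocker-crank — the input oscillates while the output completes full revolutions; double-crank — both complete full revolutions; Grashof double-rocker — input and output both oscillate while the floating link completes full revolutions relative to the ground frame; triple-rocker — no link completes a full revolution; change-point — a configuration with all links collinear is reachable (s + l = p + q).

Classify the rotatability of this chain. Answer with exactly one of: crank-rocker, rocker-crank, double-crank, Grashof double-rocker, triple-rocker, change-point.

lengths: ground=15, input=9, coupler=12, output=6
sorted: s=6 (shortest), l=15 (longest), p+q=21
s + l = 21 vs p + q = 21
s + l = p + q → change-point (collinear configuration reachable)

change-point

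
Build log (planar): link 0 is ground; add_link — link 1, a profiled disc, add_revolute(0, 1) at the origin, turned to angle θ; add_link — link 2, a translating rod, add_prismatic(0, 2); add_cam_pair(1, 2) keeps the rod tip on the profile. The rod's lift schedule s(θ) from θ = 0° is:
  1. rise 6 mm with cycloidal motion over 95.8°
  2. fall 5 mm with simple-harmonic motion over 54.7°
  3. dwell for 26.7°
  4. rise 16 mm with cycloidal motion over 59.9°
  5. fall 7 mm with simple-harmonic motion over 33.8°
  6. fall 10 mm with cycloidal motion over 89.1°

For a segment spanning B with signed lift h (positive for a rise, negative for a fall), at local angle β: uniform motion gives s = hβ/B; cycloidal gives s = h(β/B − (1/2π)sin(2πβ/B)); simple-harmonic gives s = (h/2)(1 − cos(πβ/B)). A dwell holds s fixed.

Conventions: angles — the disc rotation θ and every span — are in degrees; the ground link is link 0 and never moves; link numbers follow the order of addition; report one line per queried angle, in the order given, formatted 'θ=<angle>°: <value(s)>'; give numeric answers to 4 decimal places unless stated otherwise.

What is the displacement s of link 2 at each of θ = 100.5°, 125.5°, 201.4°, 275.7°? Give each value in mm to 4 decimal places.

seg 1 [0°–95.8°] cycloidal, h=6: full span → s += 6 → s = 6.0000
seg 2 [95.8°–150.5°] simple-harmonic, h=-5: θ=100.5° here. β=4.7, B=54.7. -5/2·(1 − cos(π·0.0859)) = -0.0905 → s = 5.9095
seg 2 [95.8°–150.5°] simple-harmonic, h=-5: θ=125.5° here. β=29.7, B=54.7. -5/2·(1 − cos(π·0.5430)) = -2.8364 → s = 3.1636
seg 2 [95.8°–150.5°] simple-harmonic, h=-5: full span → s += -5 → s = 1.0000
seg 3 [150.5°–177.2°] dwell: s stays 1.0000
seg 4 [177.2°–237.1°] cycloidal, h=16: θ=201.4° here. β=24.2, B=59.9. 16·(0.4040 − sin(2π·0.4040)/(2π)) = 5.0197 → s = 6.0197
seg 4 [177.2°–237.1°] cycloidal, h=16: full span → s += 16 → s = 17.0000
seg 5 [237.1°–270.9°] simple-harmonic, h=-7: full span → s += -7 → s = 10.0000
seg 6 [270.9°–360°] cycloidal, h=-10: θ=275.7° here. β=4.8, B=89.1. -10·(0.0539 − sin(2π·0.0539)/(2π)) = -0.0102 → s = 9.9898

θ=100.5°: 5.9095
θ=125.5°: 3.1636
θ=201.4°: 6.0197
θ=275.7°: 9.9898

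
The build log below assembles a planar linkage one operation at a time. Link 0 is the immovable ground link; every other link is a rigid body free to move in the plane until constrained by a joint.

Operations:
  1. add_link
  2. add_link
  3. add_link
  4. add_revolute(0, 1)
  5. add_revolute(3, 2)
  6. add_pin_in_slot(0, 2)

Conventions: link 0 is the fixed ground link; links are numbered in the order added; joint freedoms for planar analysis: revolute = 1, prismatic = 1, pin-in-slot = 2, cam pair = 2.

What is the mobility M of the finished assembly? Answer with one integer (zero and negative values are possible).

L=1 J1=0 J2=0
add link → L=2 J1=0 J2=0
add link → L=3 J1=0 J2=0
add link → L=4 J1=0 J2=0
R@0,1 dof=1 J1 → L=4 J1=1 J2=0
R@3,2 dof=1 J1 → L=4 J1=2 J2=0
PS@0,2 dof=2 J2 → L=4 J1=2 J2=1
M=3(L−1)−2J1−J2=3·3−2·2−1=4

M = 4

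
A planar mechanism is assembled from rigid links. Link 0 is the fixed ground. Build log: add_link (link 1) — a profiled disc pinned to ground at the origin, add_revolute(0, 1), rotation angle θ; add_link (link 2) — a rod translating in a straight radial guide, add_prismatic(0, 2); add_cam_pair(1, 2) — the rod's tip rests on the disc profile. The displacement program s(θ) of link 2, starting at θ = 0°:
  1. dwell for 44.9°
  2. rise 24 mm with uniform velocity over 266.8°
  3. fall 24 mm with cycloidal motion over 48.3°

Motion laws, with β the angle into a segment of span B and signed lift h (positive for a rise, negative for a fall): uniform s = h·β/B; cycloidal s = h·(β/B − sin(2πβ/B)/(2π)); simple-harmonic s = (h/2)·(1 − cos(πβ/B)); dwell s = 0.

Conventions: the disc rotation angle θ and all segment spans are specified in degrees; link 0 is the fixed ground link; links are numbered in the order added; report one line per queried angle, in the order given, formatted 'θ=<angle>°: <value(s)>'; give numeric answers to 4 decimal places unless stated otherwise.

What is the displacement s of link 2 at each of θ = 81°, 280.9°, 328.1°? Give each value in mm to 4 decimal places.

seg 1 [0°–44.9°] dwell: s stays 0.0000
seg 2 [44.9°–311.7°] uniform, h=24: θ=81° here. β=36.1, B=266.8. 24·36.1/266.8 = 3.2474 → s = 3.2474
seg 2 [44.9°–311.7°] uniform, h=24: θ=280.9° here. β=236, B=266.8. 24·236/266.8 = 21.2294 → s = 21.2294
seg 2 [44.9°–311.7°] uniform, h=24: full span → s += 24 → s = 24.0000
seg 3 [311.7°–360°] cycloidal, h=-24: θ=328.1° here. β=16.4, B=48.3. -24·(0.3395 − sin(2π·0.3395)/(2π)) = -4.9181 → s = 19.0819

θ=81°: 3.2474
θ=280.9°: 21.2294
θ=328.1°: 19.0819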